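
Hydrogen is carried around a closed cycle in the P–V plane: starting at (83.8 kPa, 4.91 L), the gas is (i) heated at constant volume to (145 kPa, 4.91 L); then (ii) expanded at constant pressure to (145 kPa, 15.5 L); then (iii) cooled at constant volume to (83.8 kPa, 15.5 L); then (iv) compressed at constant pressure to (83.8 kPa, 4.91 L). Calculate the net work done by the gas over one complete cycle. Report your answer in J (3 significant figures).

Constant-volume legs do no work.
W(ii) = (145)(15.5 − 4.91) = 1536 J; W(iv) = (83.8)(4.91 − 15.5) = -887.4 J.
W_net = 1536 − 887.4 = 648.1 J (the clockwise enclosed area).

W_net ≈ 648 J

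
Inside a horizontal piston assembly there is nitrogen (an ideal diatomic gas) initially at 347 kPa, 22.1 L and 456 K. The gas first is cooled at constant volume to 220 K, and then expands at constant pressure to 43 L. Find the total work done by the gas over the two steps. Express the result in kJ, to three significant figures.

W_total ≈ 3.50 kJ

Step 1 (isochoric): W = 0 (constant volume).
After step 1: P = 167.4 kPa (V unchanged).
Step 2 (isobaric): W = PΔV = (167.4 kPa)(43 − 22.1 L) = 3499 J.
W_total = 0 + 3499 = 3499 J.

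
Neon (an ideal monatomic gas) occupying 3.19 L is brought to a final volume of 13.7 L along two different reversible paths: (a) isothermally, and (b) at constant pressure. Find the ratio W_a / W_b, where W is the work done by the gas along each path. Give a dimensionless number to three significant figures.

Path (a) isothermal: W = P₁V₁ ln(V₂/V₁) → W_a/(P₁V₁) = 1.457.
Path (b) isobaric: W = P₁(V₂ − V₁) → W_b/(P₁V₁) = 3.295.
W_a / W_b = 1.457 / 3.295 = 0.4423.

W_a / W_b ≈ 0.442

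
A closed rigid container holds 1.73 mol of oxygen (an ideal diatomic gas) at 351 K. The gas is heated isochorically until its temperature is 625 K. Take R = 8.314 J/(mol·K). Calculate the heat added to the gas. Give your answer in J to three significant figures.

Constant volume ⇒ W = 0, so Q = ΔU = nCᵥΔT with Cᵥ = 5R/2 = 20.79 J/(mol·K).
ΔU = (1.73)(20.79)(625 − 351) = 9853 J.

Q ≈ 9850 J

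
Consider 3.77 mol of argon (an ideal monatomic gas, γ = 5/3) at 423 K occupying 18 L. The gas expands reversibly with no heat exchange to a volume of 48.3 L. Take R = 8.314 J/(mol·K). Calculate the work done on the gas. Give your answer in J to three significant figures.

Adiabatic: TV^(γ−1) = const with γ = 5/3.
T₂ = T₁ (V₁/V₂)^(γ−1) = 423 × (18/48.3)^0.667 = 423 × 0.5179 = 219.1 K.
W_by = nCᵥ(T₁ − T₂) = (3.77)(12.47)(423 − 219.1) = 9589 J.
Work on gas = −W_by = -9589 J.

W ≈ -9590 J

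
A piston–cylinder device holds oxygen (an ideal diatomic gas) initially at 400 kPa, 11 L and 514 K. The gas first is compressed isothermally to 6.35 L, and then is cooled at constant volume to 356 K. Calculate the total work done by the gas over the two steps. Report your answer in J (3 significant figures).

W_total ≈ -2420 J

Step 1 (isothermal): W = P₁V₁ ln(V₂/V₁) = (4400) ln(6.35/11) = -2418 J.
Step 2 (isochoric): W = 0 (constant volume).
W_total = -2418 + 0 = -2418 J.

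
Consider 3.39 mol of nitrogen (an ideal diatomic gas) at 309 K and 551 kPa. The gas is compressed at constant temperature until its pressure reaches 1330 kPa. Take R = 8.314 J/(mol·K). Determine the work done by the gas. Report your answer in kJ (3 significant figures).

Isothermal process: W = nRT ln(V₂/V₁) = nRT ln(P₁/P₂).
W = (3.39)(8.314)(309) × ln(551/1330)
  = 8709 × ln(0.4143) = 8709 × -0.8812
W_by_gas = -7674 J.

W ≈ -7.67 kJ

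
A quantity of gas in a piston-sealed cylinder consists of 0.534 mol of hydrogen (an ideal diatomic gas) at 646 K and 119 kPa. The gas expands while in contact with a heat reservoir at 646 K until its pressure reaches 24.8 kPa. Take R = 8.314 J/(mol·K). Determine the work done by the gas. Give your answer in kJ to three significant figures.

Isothermal process: W = nRT ln(V₂/V₁) = nRT ln(P₁/P₂).
W = (0.534)(8.314)(646) × ln(119/24.8)
  = 2868 × ln(4.798) = 2868 × 1.568
W_by_gas = 4498 J.

W ≈ 4.50 kJ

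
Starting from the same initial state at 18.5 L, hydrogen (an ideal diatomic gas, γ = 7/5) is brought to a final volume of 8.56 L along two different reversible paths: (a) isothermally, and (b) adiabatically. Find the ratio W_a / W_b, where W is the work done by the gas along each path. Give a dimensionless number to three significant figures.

Path (a) isothermal: W = P₁V₁ ln(V₂/V₁) → W_a/(P₁V₁) = -0.7707.
Path (b) adiabatic: W = P₁V₁(1 − (V₁/V₂)^(γ−1))/(γ−1) → W_b/(P₁V₁) = -0.9027.
W_a / W_b = -0.7707 / -0.9027 = 0.8538.

W_a / W_b ≈ 0.854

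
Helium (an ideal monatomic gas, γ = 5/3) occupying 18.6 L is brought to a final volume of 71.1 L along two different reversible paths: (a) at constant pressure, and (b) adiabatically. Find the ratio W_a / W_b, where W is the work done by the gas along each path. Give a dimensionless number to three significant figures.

Path (a) isobaric: W = P₁(V₂ − V₁) → W_a/(P₁V₁) = 2.823.
Path (b) adiabatic: W = P₁V₁(1 − (V₁/V₂)^(γ−1))/(γ−1) → W_b/(P₁V₁) = 0.8864.
W_a / W_b = 2.823 / 0.8864 = 3.184.

W_a / W_b ≈ 3.18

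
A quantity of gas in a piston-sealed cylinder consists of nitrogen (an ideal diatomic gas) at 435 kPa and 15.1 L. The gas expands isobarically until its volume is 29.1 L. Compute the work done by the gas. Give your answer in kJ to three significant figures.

Isobaric: W = P ΔV.
W = (435 kPa)(29.1 − 15.1 L) = (435)(14) = 6090 J.

W ≈ 6.09 kJ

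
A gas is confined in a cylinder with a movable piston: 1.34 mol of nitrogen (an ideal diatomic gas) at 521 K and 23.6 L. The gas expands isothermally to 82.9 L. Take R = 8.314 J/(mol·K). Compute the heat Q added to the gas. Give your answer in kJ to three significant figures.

Q ≈ 7.29 kJ

Isothermal ⇒ ΔU = 0, so Q = W = nRT ln(V₂/V₁).
Q = (1.34)(8.314)(521) ln(82.9/23.6) = 5804 × 1.256 = 7293 J.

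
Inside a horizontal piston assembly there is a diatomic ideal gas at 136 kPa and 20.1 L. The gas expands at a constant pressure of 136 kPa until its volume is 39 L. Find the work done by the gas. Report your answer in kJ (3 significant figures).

W ≈ 2.57 kJ

Isobaric: W = P ΔV.
W = (136 kPa)(39 − 20.1 L) = (136)(18.9) = 2570 J.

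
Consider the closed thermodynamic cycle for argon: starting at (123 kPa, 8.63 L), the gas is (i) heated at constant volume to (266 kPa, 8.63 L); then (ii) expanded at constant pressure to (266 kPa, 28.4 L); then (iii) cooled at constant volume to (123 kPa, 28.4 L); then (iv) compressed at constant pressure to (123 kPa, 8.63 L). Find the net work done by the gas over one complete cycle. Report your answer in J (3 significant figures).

W_net ≈ 2830 J

Constant-volume legs do no work.
W(ii) = (266)(28.4 − 8.63) = 5259 J; W(iv) = (123)(8.63 − 28.4) = -2432 J.
W_net = 5259 − 2432 = 2827 J (the clockwise enclosed area).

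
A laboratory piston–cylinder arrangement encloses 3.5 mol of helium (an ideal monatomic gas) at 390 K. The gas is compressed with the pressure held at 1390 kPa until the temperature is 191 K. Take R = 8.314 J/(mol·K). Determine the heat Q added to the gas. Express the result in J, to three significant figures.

Q ≈ -14500 J

Isobaric: W = nRΔT = (3.5)(8.314)(-199) = -5791 J.
ΔU = nCᵥΔT with Cᵥ = 3R/2: ΔU = (3.5)(12.47)(-199) = -8686 J.
Q = ΔU + W = -8686 − 5791 = -14477 J.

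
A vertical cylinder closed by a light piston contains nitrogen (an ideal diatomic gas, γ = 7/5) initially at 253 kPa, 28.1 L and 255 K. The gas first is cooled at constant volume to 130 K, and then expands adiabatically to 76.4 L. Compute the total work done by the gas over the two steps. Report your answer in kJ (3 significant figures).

W_total ≈ 2.99 kJ

Step 1 (isochoric): W = 0 (constant volume).
After step 1: P = 129 kPa (V unchanged).
Step 2 (adiabatic): W = (P₁V₁ − P₂V₂)/(γ−1) = (3624 − 2429)/0.4 = 2988 J.
W_total = 0 + 2988 = 2988 J.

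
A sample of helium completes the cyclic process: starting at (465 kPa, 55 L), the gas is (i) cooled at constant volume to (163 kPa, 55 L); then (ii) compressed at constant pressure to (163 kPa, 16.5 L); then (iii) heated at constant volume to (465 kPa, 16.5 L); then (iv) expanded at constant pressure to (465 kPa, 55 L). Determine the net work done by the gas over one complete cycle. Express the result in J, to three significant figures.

W_net ≈ 11600 J

Constant-volume legs do no work.
W(ii) = (163)(16.5 − 55) = -6276 J; W(iv) = (465)(55 − 16.5) = 17902 J.
W_net = -6276 + 17902 = 11627 J (the clockwise enclosed area).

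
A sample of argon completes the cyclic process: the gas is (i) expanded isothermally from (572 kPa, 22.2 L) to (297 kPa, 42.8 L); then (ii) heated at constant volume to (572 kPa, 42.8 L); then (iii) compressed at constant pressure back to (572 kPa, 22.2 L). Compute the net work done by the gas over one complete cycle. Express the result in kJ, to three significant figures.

Leg (i): W = PᵢVᵢ ln(V_f/Vᵢ) = (12698) ln(42.8/22.2) = 8336 J.
Leg (ii): W = 0.
Leg (iii): W = PΔV = (572)(22.2 − 42.8) = -11783 J.
W_net = 8336 − 11783 = -3447 J.

W_net ≈ -3.45 kJ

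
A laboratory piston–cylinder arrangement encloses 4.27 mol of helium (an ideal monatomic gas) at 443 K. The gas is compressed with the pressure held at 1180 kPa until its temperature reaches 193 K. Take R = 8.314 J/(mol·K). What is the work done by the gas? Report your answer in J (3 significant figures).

Isobaric: W = P ΔV = nR ΔT.
W = (4.27)(8.314)(193 − 443) = -8875 J.

W ≈ -8880 J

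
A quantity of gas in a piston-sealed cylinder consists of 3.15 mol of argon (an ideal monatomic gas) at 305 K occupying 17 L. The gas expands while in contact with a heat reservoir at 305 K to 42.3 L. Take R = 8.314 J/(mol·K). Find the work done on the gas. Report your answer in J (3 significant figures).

Isothermal: W = nRT ln(V₂/V₁).
W = (3.15)(8.314)(305) × ln(42.3/17)
  = 7988 × 0.9116
W_by_gas = 7281 J; work on gas = −W_by = -7281 J.

W ≈ -7280 J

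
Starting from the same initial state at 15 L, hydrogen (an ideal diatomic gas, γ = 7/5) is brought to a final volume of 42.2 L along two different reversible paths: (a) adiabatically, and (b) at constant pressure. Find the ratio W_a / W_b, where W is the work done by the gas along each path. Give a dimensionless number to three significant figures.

Path (a) adiabatic: W = P₁V₁(1 − (V₁/V₂)^(γ−1))/(γ−1) → W_a/(P₁V₁) = 0.8471.
Path (b) isobaric: W = P₁(V₂ − V₁) → W_b/(P₁V₁) = 1.813.
W_a / W_b = 0.8471 / 1.813 = 0.4671.

W_a / W_b ≈ 0.467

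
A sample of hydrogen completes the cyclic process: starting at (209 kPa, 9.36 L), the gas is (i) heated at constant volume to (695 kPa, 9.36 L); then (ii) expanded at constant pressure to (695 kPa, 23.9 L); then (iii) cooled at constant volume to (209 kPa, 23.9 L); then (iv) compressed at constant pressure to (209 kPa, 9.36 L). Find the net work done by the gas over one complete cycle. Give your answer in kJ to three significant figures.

Constant-volume legs do no work.
W(ii) = (695)(23.9 − 9.36) = 10105 J; W(iv) = (209)(9.36 − 23.9) = -3039 J.
W_net = 10105 − 3039 = 7066 J (the clockwise enclosed area).

W_net ≈ 7.07 kJ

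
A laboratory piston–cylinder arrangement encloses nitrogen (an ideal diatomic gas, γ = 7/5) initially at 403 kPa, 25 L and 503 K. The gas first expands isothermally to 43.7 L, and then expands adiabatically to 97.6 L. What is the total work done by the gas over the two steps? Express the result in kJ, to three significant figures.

W_total ≈ 12.6 kJ

Step 1 (isothermal): W = P₁V₁ ln(V₂/V₁) = (10075) ln(43.7/25) = 5627 J.
After step 1: P = 230.5 kPa, V = 43.7 L, T = 503 K.
Step 2 (adiabatic): W = (P₁V₁ − P₂V₂)/(γ−1) = (10075 − 7306)/0.4 = 6923 J.
W_total = 5627 + 6923 = 12550 J.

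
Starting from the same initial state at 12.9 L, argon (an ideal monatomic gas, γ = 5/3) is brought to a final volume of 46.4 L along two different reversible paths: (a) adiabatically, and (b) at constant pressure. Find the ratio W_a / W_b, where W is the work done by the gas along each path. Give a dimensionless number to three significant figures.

Path (a) adiabatic: W = P₁V₁(1 − (V₁/V₂)^(γ−1))/(γ−1) → W_a/(P₁V₁) = 0.861.
Path (b) isobaric: W = P₁(V₂ − V₁) → W_b/(P₁V₁) = 2.597.
W_a / W_b = 0.861 / 2.597 = 0.3316.

W_a / W_b ≈ 0.332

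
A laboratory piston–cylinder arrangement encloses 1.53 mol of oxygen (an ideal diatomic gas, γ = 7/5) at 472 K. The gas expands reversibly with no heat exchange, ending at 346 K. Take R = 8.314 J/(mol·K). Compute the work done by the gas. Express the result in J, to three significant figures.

Adiabatic ⇒ Q = 0, so W_by = −ΔU = nCᵥ(T₁ − T₂).
Cᵥ = 5R/2 = 20.79 J/(mol·K).
W = (1.53)(20.79)(472 − 346) = 4007 J.

W ≈ 4010 J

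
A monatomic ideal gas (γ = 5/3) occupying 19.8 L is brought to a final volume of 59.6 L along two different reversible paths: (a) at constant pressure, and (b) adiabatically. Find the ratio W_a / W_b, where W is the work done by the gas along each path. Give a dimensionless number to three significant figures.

Path (a) isobaric: W = P₁(V₂ − V₁) → W_a/(P₁V₁) = 2.01.
Path (b) adiabatic: W = P₁V₁(1 − (V₁/V₂)^(γ−1))/(γ−1) → W_b/(P₁V₁) = 0.7805.
W_a / W_b = 2.01 / 0.7805 = 2.575.

W_a / W_b ≈ 2.58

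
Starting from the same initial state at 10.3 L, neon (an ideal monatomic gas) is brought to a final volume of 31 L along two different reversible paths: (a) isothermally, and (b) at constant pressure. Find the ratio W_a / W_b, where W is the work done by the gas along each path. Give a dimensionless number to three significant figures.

W_a / W_b ≈ 0.548

Path (a) isothermal: W = P₁V₁ ln(V₂/V₁) → W_a/(P₁V₁) = 1.102.
Path (b) isobaric: W = P₁(V₂ − V₁) → W_b/(P₁V₁) = 2.01.
W_a / W_b = 1.102 / 2.01 = 0.5483.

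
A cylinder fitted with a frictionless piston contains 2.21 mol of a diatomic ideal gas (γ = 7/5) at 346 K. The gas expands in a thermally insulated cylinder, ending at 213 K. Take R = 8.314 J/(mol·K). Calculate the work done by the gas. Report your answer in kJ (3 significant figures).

Adiabatic ⇒ Q = 0, so W_by = −ΔU = nCᵥ(T₁ − T₂).
Cᵥ = 5R/2 = 20.79 J/(mol·K).
W = (2.21)(20.79)(346 − 213) = 6109 J.

W ≈ 6.11 kJ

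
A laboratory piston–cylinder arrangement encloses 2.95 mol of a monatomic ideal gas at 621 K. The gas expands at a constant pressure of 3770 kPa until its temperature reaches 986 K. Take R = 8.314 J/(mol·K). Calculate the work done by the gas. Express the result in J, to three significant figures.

Isobaric: W = P ΔV = nR ΔT.
W = (2.95)(8.314)(986 − 621) = 8952 J.

W ≈ 8950 J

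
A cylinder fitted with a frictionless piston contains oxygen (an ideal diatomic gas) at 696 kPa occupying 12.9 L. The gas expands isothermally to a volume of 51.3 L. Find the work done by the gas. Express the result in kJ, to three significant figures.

Isothermal: W = nRT ln(V₂/V₁) = P₁V₁ ln(V₂/V₁).
P₁V₁ = (696 kPa)(12.9 L) = 8978 J.
W = 8978 × ln(51.3/12.9) = 8978 × 1.38
W_by_gas = 12394 J.

W ≈ 12.4 kJ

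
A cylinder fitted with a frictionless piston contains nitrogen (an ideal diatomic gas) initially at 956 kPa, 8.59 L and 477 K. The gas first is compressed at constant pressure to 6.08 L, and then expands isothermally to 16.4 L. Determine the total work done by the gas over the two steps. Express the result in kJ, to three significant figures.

W_total ≈ 3.37 kJ

Step 1 (isobaric): W = PΔV = (956 kPa)(6.08 − 8.59 L) = -2400 J.
After step 1: P = 956 kPa, V = 6.08 L, T = 337.6 K.
Step 2 (isothermal): W = P₁V₁ ln(V₂/V₁) = (5812) ln(16.4/6.08) = 5768 J.
W_total = -2400 + 5768 = 3368 J.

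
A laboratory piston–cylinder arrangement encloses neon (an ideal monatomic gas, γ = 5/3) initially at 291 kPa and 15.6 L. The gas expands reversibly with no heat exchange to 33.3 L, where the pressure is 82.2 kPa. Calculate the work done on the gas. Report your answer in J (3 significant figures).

Adiabatic: W = (P₁V₁ − P₂V₂)/(γ − 1) with γ = 5/3.
P₁V₁ = 4540 J, P₂V₂ = 2737 J.
W = (4540 − 2737) / 0.6667 = 2704 J.
Work on gas = −W_by = -2704 J.

W ≈ -2700 J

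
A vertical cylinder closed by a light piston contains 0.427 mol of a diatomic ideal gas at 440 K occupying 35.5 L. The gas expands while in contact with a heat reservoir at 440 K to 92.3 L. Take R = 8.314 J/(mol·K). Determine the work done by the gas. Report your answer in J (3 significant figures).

W ≈ 1490 J

Isothermal: W = nRT ln(V₂/V₁).
W = (0.427)(8.314)(440) × ln(92.3/35.5)
  = 1562 × 0.9555
W_by_gas = 1493 J.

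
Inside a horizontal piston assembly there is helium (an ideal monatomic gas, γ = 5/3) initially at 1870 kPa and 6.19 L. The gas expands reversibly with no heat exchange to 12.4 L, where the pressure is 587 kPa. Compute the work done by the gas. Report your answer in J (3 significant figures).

W ≈ 6440 J

Adiabatic: W = (P₁V₁ − P₂V₂)/(γ − 1) with γ = 5/3.
P₁V₁ = 11575 J, P₂V₂ = 7279 J.
W = (11575 − 7279) / 0.6667 = 6445 J.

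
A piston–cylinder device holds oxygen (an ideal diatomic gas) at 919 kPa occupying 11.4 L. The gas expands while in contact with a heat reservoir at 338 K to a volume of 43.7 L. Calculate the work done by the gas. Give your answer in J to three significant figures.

Isothermal: W = nRT ln(V₂/V₁) = P₁V₁ ln(V₂/V₁).
P₁V₁ = (919 kPa)(11.4 L) = 10477 J.
W = 10477 × ln(43.7/11.4) = 10477 × 1.344
W_by_gas = 14078 J.

W ≈ 14100 J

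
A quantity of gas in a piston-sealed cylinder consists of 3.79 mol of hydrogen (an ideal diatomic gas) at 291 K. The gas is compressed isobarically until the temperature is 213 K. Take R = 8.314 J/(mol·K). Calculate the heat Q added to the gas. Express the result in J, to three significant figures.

Q ≈ -8600 J

Isobaric: W = nRΔT = (3.79)(8.314)(-78) = -2458 J.
ΔU = nCᵥΔT with Cᵥ = 5R/2: ΔU = (3.79)(20.79)(-78) = -6144 J.
Q = ΔU + W = -6144 − 2458 = -8602 J.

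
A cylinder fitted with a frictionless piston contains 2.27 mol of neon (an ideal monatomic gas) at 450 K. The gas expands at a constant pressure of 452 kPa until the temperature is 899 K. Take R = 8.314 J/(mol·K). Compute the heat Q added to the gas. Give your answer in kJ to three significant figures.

Q ≈ 21.2 kJ

Isobaric: W = nRΔT = (2.27)(8.314)(449) = 8474 J.
ΔU = nCᵥΔT with Cᵥ = 3R/2: ΔU = (2.27)(12.47)(449) = 12711 J.
Q = ΔU + W = 12711 + 8474 = 21185 J.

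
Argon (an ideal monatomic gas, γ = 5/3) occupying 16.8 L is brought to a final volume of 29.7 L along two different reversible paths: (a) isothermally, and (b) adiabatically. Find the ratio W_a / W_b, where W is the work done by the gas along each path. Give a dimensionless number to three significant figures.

Path (a) isothermal: W = P₁V₁ ln(V₂/V₁) → W_a/(P₁V₁) = 0.5698.
Path (b) adiabatic: W = P₁V₁(1 − (V₁/V₂)^(γ−1))/(γ−1) → W_b/(P₁V₁) = 0.474.
W_a / W_b = 0.5698 / 0.474 = 1.202.

W_a / W_b ≈ 1.20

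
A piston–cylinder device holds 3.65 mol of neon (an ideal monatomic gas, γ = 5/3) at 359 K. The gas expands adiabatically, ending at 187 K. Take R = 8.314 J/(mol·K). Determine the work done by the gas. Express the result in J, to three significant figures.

Adiabatic ⇒ Q = 0, so W_by = −ΔU = nCᵥ(T₁ − T₂).
Cᵥ = 3R/2 = 12.47 J/(mol·K).
W = (3.65)(12.47)(359 − 187) = 7829 J.

W ≈ 7830 J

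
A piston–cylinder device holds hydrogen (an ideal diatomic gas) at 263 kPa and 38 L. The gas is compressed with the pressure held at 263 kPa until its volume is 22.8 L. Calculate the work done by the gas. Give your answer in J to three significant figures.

Isobaric: W = P ΔV.
W = (263 kPa)(22.8 − 38 L) = (263)(-15.2) = -3998 J.

W ≈ -4000 J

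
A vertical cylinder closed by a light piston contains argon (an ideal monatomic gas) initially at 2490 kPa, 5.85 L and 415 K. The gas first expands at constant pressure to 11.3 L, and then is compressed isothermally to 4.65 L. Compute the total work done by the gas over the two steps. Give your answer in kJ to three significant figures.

Step 1 (isobaric): W = PΔV = (2490 kPa)(11.3 − 5.85 L) = 13571 J.
After step 1: P = 2490 kPa, V = 11.3 L, T = 801.6 K.
Step 2 (isothermal): W = P₁V₁ ln(V₂/V₁) = (28137) ln(4.65/11.3) = -24984 J.
W_total = 13571 − 24984 = -11413 J.

W_total ≈ -11.4 kJ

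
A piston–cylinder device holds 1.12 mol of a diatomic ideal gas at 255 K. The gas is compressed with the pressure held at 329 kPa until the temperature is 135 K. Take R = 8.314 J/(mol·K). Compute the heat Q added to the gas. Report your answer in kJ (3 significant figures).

Isobaric: W = nRΔT = (1.12)(8.314)(-120) = -1117 J.
ΔU = nCᵥΔT with Cᵥ = 5R/2: ΔU = (1.12)(20.79)(-120) = -2794 J.
Q = ΔU + W = -2794 − 1117 = -3911 J.

Q ≈ -3.91 kJ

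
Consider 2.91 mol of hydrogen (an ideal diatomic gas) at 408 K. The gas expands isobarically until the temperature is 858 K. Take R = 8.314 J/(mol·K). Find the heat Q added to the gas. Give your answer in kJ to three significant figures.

Q ≈ 38.1 kJ

Isobaric: W = nRΔT = (2.91)(8.314)(450) = 10887 J.
ΔU = nCᵥΔT with Cᵥ = 5R/2: ΔU = (2.91)(20.79)(450) = 27218 J.
Q = ΔU + W = 27218 + 10887 = 38105 J.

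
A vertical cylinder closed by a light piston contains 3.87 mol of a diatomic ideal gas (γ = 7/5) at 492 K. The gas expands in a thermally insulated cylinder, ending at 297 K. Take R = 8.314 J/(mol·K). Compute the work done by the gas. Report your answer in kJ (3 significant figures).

Adiabatic ⇒ Q = 0, so W_by = −ΔU = nCᵥ(T₁ − T₂).
Cᵥ = 5R/2 = 20.79 J/(mol·K).
W = (3.87)(20.79)(492 − 297) = 15685 J.

W ≈ 15.7 kJ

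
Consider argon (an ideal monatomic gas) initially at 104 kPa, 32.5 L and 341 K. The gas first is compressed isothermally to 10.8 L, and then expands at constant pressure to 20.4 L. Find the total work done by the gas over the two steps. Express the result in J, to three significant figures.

Step 1 (isothermal): W = P₁V₁ ln(V₂/V₁) = (3380) ln(10.8/32.5) = -3724 J.
After step 1: P = 313 kPa, V = 10.8 L, T = 341 K.
Step 2 (isobaric): W = PΔV = (313 kPa)(20.4 − 10.8 L) = 3004 J.
W_total = -3724 + 3004 = -719.3 J.

W_total ≈ -719 J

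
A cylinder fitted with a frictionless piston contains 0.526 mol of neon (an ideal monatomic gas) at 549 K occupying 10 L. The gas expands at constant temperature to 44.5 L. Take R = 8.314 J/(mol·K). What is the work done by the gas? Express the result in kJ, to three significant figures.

Isothermal: W = nRT ln(V₂/V₁).
W = (0.526)(8.314)(549) × ln(44.5/10)
  = 2401 × 1.493
W_by_gas = 3584 J.

W ≈ 3.58 kJ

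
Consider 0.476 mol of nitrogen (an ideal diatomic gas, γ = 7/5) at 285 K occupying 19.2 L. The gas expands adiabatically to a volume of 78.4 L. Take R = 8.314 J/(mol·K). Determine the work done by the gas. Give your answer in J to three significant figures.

Adiabatic: TV^(γ−1) = const with γ = 7/5.
T₂ = T₁ (V₁/V₂)^(γ−1) = 285 × (19.2/78.4)^0.4 = 285 × 0.5696 = 162.3 K.
W_by = nCᵥ(T₁ − T₂) = (0.476)(20.79)(285 − 162.3) = 1214 J.

W ≈ 1210 J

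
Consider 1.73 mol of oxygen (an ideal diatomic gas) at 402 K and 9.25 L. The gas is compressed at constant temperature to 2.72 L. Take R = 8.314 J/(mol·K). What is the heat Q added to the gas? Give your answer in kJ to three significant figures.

Q ≈ -7.08 kJ

Isothermal ⇒ ΔU = 0, so Q = W = nRT ln(V₂/V₁).
Q = (1.73)(8.314)(402) ln(2.72/9.25) = 5782 × -1.224 = -7077 J.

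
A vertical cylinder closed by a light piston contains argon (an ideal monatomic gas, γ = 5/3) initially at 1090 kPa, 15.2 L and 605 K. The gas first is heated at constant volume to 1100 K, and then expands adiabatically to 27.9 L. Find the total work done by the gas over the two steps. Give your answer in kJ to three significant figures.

W_total ≈ 15.0 kJ

Step 1 (isochoric): W = 0 (constant volume).
After step 1: P = 1982 kPa (V unchanged).
Step 2 (adiabatic): W = (P₁V₁ − P₂V₂)/(γ−1) = (30124 − 20094)/0.667 = 15044 J.
W_total = 0 + 15044 = 15044 J.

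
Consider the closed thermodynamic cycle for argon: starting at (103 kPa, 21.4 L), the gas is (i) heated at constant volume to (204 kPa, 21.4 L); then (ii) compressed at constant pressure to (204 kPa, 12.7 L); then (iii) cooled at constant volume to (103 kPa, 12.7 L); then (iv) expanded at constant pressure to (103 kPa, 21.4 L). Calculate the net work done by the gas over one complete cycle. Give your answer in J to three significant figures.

Constant-volume legs do no work.
W(ii) = (204)(12.7 − 21.4) = -1775 J; W(iv) = (103)(21.4 − 12.7) = 896.1 J.
W_net = -1775 + 896.1 = -878.7 J (the counter-clockwise enclosed area).

W_net ≈ -879 J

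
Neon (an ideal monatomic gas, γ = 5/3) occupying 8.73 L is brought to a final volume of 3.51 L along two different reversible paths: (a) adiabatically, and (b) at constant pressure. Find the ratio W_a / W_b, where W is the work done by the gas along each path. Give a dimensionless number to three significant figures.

Path (a) adiabatic: W = P₁V₁(1 − (V₁/V₂)^(γ−1))/(γ−1) → W_a/(P₁V₁) = -1.254.
Path (b) isobaric: W = P₁(V₂ − V₁) → W_b/(P₁V₁) = -0.5979.
W_a / W_b = -1.254 / -0.5979 = 2.096.

W_a / W_b ≈ 2.10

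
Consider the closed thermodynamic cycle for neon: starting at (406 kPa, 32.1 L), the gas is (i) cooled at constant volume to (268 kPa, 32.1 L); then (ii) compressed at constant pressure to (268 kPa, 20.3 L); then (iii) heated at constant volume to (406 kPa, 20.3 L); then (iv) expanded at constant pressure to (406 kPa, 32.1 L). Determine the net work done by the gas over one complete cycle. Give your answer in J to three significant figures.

W_net ≈ 1630 J

Constant-volume legs do no work.
W(ii) = (268)(20.3 − 32.1) = -3162 J; W(iv) = (406)(32.1 − 20.3) = 4791 J.
W_net = -3162 + 4791 = 1628 J (the clockwise enclosed area).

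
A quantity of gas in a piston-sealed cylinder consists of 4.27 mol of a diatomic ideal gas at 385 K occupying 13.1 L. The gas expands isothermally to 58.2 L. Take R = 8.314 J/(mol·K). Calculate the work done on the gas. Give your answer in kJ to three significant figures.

W ≈ -20.4 kJ

Isothermal: W = nRT ln(V₂/V₁).
W = (4.27)(8.314)(385) × ln(58.2/13.1)
  = 13668 × 1.491
W_by_gas = 20382 J; work on gas = −W_by = -20382 J.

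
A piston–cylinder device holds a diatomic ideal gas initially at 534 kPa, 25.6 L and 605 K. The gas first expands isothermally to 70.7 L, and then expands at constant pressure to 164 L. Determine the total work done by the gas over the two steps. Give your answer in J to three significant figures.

W_total ≈ 31900 J

Step 1 (isothermal): W = P₁V₁ ln(V₂/V₁) = (13670) ln(70.7/25.6) = 13887 J.
After step 1: P = 193.4 kPa, V = 70.7 L, T = 605 K.
Step 2 (isobaric): W = PΔV = (193.4 kPa)(164 − 70.7 L) = 18040 J.
W_total = 13887 + 18040 = 31927 J.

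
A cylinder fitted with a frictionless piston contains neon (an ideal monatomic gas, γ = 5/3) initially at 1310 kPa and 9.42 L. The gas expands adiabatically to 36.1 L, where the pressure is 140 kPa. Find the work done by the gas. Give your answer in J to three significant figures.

Adiabatic: W = (P₁V₁ − P₂V₂)/(γ − 1) with γ = 5/3.
P₁V₁ = 12340 J, P₂V₂ = 5054 J.
W = (12340 − 5054) / 0.6667 = 10929 J.

W ≈ 10900 J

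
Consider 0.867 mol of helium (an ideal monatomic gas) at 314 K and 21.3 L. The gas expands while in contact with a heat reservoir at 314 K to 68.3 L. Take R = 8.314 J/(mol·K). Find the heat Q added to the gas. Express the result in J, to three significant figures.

Q ≈ 2640 J

Isothermal ⇒ ΔU = 0, so Q = W = nRT ln(V₂/V₁).
Q = (0.867)(8.314)(314) ln(68.3/21.3) = 2263 × 1.165 = 2637 J.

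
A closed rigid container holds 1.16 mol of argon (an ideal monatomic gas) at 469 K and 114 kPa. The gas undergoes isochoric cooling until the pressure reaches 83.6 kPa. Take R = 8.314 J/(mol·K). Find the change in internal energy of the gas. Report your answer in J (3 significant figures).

Constant volume ⇒ W = 0, so Q = ΔU = nCᵥΔT with Cᵥ = 3R/2 = 12.47 J/(mol·K).
At constant V, T₂/T₁ = P₂/P₁ ⇒ ΔT = T₁(P₂/P₁ − 1) = 469·(83.6/114 − 1) = -125.1 K.
ΔU = (1.16)(12.47)(-125.1) = -1809 J.

ΔU ≈ -1810 J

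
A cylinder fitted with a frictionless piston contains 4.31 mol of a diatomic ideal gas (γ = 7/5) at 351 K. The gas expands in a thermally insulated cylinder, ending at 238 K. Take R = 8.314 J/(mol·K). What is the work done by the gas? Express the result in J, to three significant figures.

Adiabatic ⇒ Q = 0, so W_by = −ΔU = nCᵥ(T₁ − T₂).
Cᵥ = 5R/2 = 20.79 J/(mol·K).
W = (4.31)(20.79)(351 − 238) = 10123 J.

W ≈ 10100 J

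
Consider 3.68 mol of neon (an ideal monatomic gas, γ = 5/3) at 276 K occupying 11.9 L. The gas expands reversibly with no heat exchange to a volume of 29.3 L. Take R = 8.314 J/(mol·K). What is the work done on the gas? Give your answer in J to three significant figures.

Adiabatic: TV^(γ−1) = const with γ = 5/3.
T₂ = T₁ (V₁/V₂)^(γ−1) = 276 × (11.9/29.3)^0.667 = 276 × 0.5484 = 151.4 K.
W_by = nCᵥ(T₁ − T₂) = (3.68)(12.47)(276 − 151.4) = 5720 J.
Work on gas = −W_by = -5720 J.

W ≈ -5720 J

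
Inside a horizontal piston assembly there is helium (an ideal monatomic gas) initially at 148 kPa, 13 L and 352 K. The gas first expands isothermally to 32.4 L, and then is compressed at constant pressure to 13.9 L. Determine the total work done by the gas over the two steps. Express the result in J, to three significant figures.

W_total ≈ 658 J

Step 1 (isothermal): W = P₁V₁ ln(V₂/V₁) = (1924) ln(32.4/13) = 1757 J.
After step 1: P = 59.38 kPa, V = 32.4 L, T = 352 K.
Step 2 (isobaric): W = PΔV = (59.38 kPa)(13.9 − 32.4 L) = -1099 J.
W_total = 1757 − 1099 = 658.4 J.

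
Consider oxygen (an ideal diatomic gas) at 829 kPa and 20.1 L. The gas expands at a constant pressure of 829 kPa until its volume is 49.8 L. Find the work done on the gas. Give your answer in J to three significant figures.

W ≈ -24600 J

Isobaric: W = P ΔV.
W = (829 kPa)(49.8 − 20.1 L) = (829)(29.7) = 24621 J.
Work on gas = −W_by = -24621 J.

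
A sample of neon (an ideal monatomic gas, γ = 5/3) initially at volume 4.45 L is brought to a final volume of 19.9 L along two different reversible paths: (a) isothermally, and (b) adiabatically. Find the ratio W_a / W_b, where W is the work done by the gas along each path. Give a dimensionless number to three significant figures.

Path (a) isothermal: W = P₁V₁ ln(V₂/V₁) → W_a/(P₁V₁) = 1.498.
Path (b) adiabatic: W = P₁V₁(1 − (V₁/V₂)^(γ−1))/(γ−1) → W_b/(P₁V₁) = 0.9474.
W_a / W_b = 1.498 / 0.9474 = 1.581.

W_a / W_b ≈ 1.58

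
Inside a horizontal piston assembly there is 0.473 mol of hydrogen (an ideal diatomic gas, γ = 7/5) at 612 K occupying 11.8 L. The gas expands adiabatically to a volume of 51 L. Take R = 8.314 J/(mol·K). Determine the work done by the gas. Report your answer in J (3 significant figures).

W ≈ 2670 J

Adiabatic: TV^(γ−1) = const with γ = 7/5.
T₂ = T₁ (V₁/V₂)^(γ−1) = 612 × (11.8/51)^0.4 = 612 × 0.5568 = 340.8 K.
W_by = nCᵥ(T₁ − T₂) = (0.473)(20.79)(612 − 340.8) = 2666 J.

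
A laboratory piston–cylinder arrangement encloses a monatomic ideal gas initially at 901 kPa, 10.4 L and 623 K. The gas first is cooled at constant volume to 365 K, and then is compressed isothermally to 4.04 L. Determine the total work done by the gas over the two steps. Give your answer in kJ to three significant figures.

Step 1 (isochoric): W = 0 (constant volume).
After step 1: P = 527.9 kPa (V unchanged).
Step 2 (isothermal): W = P₁V₁ ln(V₂/V₁) = (5490) ln(4.04/10.4) = -5191 J.
W_total = 0 − 5191 = -5191 J.

W_total ≈ -5.19 kJ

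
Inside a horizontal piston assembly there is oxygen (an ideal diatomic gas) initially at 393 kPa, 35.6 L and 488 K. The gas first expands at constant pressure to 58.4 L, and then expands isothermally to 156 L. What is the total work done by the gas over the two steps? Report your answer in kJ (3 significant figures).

W_total ≈ 31.5 kJ

Step 1 (isobaric): W = PΔV = (393 kPa)(58.4 − 35.6 L) = 8960 J.
After step 1: P = 393 kPa, V = 58.4 L, T = 800.5 K.
Step 2 (isothermal): W = P₁V₁ ln(V₂/V₁) = (22951) ln(156/58.4) = 22550 J.
W_total = 8960 + 22550 = 31511 J.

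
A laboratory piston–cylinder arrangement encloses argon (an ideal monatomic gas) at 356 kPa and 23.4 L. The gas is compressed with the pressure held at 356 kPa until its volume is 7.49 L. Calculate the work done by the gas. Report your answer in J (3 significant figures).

Isobaric: W = P ΔV.
W = (356 kPa)(7.49 − 23.4 L) = (356)(-15.91) = -5664 J.

W ≈ -5660 J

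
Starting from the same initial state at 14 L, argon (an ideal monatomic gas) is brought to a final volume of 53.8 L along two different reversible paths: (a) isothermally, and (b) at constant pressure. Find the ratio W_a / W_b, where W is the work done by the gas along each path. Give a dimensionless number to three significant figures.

W_a / W_b ≈ 0.474

Path (a) isothermal: W = P₁V₁ ln(V₂/V₁) → W_a/(P₁V₁) = 1.346.
Path (b) isobaric: W = P₁(V₂ − V₁) → W_b/(P₁V₁) = 2.843.
W_a / W_b = 1.346 / 2.843 = 0.4735.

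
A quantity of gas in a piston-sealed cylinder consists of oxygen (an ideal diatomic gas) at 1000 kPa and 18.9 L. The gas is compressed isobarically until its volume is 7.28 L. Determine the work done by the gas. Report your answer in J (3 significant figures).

Isobaric: W = P ΔV.
W = (1000 kPa)(7.28 − 18.9 L) = (1000)(-11.62) = -11620 J.

W ≈ -11600 J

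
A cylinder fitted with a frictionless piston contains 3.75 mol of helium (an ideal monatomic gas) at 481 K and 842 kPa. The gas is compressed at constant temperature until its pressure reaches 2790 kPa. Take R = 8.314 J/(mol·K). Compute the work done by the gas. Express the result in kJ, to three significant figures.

Isothermal process: W = nRT ln(V₂/V₁) = nRT ln(P₁/P₂).
W = (3.75)(8.314)(481) × ln(842/2790)
  = 14996 × ln(0.3018) = 14996 × -1.198
W_by_gas = -17966 J.

W ≈ -18.0 kJ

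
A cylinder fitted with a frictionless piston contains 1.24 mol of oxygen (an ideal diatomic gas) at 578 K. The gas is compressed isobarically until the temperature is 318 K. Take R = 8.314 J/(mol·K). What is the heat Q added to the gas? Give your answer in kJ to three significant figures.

Q ≈ -9.38 kJ

Isobaric: W = nRΔT = (1.24)(8.314)(-260) = -2680 J.
ΔU = nCᵥΔT with Cᵥ = 5R/2: ΔU = (1.24)(20.79)(-260) = -6701 J.
Q = ΔU + W = -6701 − 2680 = -9382 J.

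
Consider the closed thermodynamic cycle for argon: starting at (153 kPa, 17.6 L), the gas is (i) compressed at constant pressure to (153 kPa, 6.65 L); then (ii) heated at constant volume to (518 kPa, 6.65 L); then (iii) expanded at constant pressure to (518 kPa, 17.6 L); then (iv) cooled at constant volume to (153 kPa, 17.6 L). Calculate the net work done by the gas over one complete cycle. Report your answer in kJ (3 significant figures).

W_net ≈ 4.00 kJ

Constant-volume legs do no work.
W(i) = (153)(6.65 − 17.6) = -1675 J; W(iii) = (518)(17.6 − 6.65) = 5672 J.
W_net = -1675 + 5672 = 3997 J (the clockwise enclosed area).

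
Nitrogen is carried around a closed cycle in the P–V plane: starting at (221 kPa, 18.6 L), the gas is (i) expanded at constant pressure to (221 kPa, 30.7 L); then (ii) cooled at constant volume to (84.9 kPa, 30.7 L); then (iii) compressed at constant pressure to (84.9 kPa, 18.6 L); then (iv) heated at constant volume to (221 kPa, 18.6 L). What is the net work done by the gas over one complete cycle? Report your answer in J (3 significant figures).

Constant-volume legs do no work.
W(i) = (221)(30.7 − 18.6) = 2674 J; W(iii) = (84.9)(18.6 − 30.7) = -1027 J.
W_net = 2674 − 1027 = 1647 J (the clockwise enclosed area).

W_net ≈ 1650 J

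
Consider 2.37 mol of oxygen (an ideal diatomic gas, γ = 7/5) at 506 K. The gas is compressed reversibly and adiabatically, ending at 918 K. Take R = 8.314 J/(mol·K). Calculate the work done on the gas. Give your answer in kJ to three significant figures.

Adiabatic ⇒ Q = 0, so W_by = −ΔU = nCᵥ(T₁ − T₂).
Cᵥ = 5R/2 = 20.79 J/(mol·K).
W = (2.37)(20.79)(506 − 918) = -20295 J.
Work on gas = −W_by = 20295 J.

W ≈ 20.3 kJ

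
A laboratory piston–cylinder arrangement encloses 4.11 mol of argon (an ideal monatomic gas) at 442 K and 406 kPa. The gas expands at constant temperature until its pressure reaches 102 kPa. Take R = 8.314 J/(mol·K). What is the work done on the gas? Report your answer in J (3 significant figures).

W ≈ -20900 J

Isothermal process: W = nRT ln(V₂/V₁) = nRT ln(P₁/P₂).
W = (4.11)(8.314)(442) × ln(406/102)
  = 15103 × ln(3.98) = 15103 × 1.381
W_by_gas = 20864 J; work on gas = −W_by = -20864 J.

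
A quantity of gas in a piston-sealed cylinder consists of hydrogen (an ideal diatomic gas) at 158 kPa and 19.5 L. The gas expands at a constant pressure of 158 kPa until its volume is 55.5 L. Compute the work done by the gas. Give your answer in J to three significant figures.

Isobaric: W = P ΔV.
W = (158 kPa)(55.5 − 19.5 L) = (158)(36) = 5688 J.

W ≈ 5690 J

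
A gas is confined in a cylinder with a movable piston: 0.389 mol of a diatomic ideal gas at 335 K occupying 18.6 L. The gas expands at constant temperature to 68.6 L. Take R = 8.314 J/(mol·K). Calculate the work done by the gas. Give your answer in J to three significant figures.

W ≈ 1410 J

Isothermal: W = nRT ln(V₂/V₁).
W = (0.389)(8.314)(335) × ln(68.6/18.6)
  = 1083 × 1.305
W_by_gas = 1414 J.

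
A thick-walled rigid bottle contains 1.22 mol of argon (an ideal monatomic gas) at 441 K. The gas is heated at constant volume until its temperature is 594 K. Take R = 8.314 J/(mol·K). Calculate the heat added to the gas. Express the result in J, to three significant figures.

Q ≈ 2330 J

Constant volume ⇒ W = 0, so Q = ΔU = nCᵥΔT with Cᵥ = 3R/2 = 12.47 J/(mol·K).
ΔU = (1.22)(12.47)(594 − 441) = 2328 J.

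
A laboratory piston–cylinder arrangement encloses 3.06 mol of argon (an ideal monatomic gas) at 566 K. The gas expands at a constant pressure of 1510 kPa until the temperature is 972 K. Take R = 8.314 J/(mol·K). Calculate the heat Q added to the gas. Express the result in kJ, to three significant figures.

Isobaric: W = nRΔT = (3.06)(8.314)(406) = 10329 J.
ΔU = nCᵥΔT with Cᵥ = 3R/2: ΔU = (3.06)(12.47)(406) = 15493 J.
Q = ΔU + W = 15493 + 10329 = 25822 J.

Q ≈ 25.8 kJ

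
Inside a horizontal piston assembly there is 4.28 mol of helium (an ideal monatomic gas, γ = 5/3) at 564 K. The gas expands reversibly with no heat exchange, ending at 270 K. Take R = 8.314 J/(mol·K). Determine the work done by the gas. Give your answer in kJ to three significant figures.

W ≈ 15.7 kJ

Adiabatic ⇒ Q = 0, so W_by = −ΔU = nCᵥ(T₁ − T₂).
Cᵥ = 3R/2 = 12.47 J/(mol·K).
W = (4.28)(12.47)(564 − 270) = 15693 J.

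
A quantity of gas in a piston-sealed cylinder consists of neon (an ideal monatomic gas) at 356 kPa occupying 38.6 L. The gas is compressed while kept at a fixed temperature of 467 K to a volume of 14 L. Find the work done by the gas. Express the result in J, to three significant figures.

Isothermal: W = nRT ln(V₂/V₁) = P₁V₁ ln(V₂/V₁).
P₁V₁ = (356 kPa)(38.6 L) = 13742 J.
W = 13742 × ln(14/38.6) = 13742 × -1.014
W_by_gas = -13937 J.

W ≈ -13900 J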